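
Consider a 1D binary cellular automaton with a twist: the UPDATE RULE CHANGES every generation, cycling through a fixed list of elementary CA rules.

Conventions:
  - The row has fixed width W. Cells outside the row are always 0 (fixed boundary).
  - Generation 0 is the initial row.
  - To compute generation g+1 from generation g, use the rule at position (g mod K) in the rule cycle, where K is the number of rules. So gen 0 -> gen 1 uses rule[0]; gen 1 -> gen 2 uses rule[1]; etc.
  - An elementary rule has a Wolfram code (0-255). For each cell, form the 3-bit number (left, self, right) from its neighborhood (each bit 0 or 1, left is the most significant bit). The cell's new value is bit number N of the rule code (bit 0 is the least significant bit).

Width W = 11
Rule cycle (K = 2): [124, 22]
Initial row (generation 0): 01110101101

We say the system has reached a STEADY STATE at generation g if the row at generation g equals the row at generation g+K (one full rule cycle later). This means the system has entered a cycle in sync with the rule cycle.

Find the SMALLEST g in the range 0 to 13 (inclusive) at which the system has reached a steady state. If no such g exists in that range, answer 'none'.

Answer: 12

Derivation:
Gen 0: 01110101101
Gen 1 (rule 124): 01011111111
Gen 2 (rule 22): 11000000000
Gen 3 (rule 124): 11100000000
Gen 4 (rule 22): 00010000000
Gen 5 (rule 124): 00011000000
Gen 6 (rule 22): 00100100000
Gen 7 (rule 124): 00110110000
Gen 8 (rule 22): 01000001000
Gen 9 (rule 124): 01100001100
Gen 10 (rule 22): 10010010010
Gen 11 (rule 124): 11011011011
Gen 12 (rule 22): 00000000000
Gen 13 (rule 124): 00000000000
Gen 14 (rule 22): 00000000000
Gen 15 (rule 124): 00000000000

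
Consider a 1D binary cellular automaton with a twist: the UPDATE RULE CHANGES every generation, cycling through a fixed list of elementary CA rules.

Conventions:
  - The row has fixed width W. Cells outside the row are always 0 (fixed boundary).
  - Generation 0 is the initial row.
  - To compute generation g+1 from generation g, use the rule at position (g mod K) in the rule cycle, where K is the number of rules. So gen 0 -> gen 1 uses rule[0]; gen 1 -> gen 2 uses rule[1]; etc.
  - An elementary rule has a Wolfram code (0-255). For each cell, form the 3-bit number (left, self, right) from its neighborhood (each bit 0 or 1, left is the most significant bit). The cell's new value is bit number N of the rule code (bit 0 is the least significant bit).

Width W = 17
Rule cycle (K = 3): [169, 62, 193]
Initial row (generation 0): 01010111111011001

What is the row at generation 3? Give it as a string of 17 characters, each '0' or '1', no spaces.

Answer: 00111011100100011

Derivation:
Gen 0: 01010111111011001
Gen 1 (rule 169): 00101111110110000
Gen 2 (rule 62): 01111000001101000
Gen 3 (rule 193): 00111011100100011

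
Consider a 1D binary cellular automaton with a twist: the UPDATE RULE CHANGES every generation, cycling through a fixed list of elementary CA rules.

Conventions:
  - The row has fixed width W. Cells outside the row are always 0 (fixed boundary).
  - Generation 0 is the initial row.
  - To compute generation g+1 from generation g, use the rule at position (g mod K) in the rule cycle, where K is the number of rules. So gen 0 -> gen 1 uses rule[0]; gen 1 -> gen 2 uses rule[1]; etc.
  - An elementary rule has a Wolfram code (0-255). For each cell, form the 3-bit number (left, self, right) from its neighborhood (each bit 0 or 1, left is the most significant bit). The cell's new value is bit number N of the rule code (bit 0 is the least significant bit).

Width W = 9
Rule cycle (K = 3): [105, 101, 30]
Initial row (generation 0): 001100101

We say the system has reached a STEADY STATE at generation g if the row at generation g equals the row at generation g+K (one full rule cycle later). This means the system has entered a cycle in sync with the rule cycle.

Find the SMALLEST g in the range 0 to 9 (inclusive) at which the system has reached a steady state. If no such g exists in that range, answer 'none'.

Gen 0: 001100101
Gen 1 (rule 105): 101100010
Gen 2 (rule 101): 110101010
Gen 3 (rule 30): 100101011
Gen 4 (rule 105): 000010111
Gen 5 (rule 101): 111011001
Gen 6 (rule 30): 100010111
Gen 7 (rule 105): 001001101
Gen 8 (rule 101): 101000111
Gen 9 (rule 30): 101101100
Gen 10 (rule 105): 011111101
Gen 11 (rule 101): 000000111
Gen 12 (rule 30): 000001100

Answer: none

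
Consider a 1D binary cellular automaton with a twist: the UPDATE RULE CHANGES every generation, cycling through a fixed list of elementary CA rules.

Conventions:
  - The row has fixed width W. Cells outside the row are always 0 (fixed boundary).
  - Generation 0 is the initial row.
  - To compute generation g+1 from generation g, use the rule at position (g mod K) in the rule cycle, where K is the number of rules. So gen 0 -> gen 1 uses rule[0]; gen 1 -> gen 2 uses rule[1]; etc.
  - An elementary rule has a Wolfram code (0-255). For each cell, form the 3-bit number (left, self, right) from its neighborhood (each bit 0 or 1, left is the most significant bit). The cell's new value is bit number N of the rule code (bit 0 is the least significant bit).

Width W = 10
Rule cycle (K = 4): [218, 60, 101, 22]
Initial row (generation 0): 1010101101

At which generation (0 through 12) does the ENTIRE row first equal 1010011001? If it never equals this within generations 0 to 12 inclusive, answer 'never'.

Answer: never

Derivation:
Gen 0: 1010101101
Gen 1 (rule 218): 0000001100
Gen 2 (rule 60): 0000001010
Gen 3 (rule 101): 1111101110
Gen 4 (rule 22): 0000000001
Gen 5 (rule 218): 0000000010
Gen 6 (rule 60): 0000000011
Gen 7 (rule 101): 1111111001
Gen 8 (rule 22): 0000000111
Gen 9 (rule 218): 0000001111
Gen 10 (rule 60): 0000001000
Gen 11 (rule 101): 1111101011
Gen 12 (rule 22): 0000001000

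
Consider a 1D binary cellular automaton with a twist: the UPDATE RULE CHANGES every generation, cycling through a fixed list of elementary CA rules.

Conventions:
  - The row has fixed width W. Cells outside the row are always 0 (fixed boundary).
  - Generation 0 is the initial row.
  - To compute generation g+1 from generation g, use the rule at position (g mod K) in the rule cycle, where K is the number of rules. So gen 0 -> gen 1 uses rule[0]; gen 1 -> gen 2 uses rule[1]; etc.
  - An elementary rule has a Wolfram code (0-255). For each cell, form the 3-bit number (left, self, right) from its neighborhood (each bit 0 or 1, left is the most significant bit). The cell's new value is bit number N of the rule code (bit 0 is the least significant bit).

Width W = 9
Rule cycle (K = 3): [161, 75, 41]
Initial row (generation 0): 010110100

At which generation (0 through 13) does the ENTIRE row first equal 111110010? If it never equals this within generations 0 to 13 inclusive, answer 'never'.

Answer: never

Derivation:
Gen 0: 010110100
Gen 1 (rule 161): 001001001
Gen 2 (rule 75): 110010010
Gen 3 (rule 41): 100000000
Gen 4 (rule 161): 001111111
Gen 5 (rule 75): 111000001
Gen 6 (rule 41): 100011100
Gen 7 (rule 161): 001001001
Gen 8 (rule 75): 110010010
Gen 9 (rule 41): 100000000
Gen 10 (rule 161): 001111111
Gen 11 (rule 75): 111000001
Gen 12 (rule 41): 100011100
Gen 13 (rule 161): 001001001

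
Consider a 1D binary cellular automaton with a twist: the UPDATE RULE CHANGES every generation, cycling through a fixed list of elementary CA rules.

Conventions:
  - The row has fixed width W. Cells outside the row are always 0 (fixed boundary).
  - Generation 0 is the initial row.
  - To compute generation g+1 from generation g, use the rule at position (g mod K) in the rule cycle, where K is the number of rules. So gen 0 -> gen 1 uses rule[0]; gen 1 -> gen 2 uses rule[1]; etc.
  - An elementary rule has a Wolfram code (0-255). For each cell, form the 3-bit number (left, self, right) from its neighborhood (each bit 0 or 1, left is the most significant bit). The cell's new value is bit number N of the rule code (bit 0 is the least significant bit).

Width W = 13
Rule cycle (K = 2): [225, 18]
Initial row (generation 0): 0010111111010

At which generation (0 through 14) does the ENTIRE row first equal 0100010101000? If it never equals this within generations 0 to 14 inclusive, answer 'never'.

Gen 0: 0010111111010
Gen 1 (rule 225): 1001011111100
Gen 2 (rule 18): 0110000000010
Gen 3 (rule 225): 0010111111000
Gen 4 (rule 18): 0100000000100
Gen 5 (rule 225): 0001111110001
Gen 6 (rule 18): 0010000001010
Gen 7 (rule 225): 1000111100100
Gen 8 (rule 18): 0101000011010
Gen 9 (rule 225): 0010011001100
Gen 10 (rule 18): 0101100110010
Gen 11 (rule 225): 0010100010000
Gen 12 (rule 18): 0100010101000
Gen 13 (rule 225): 0001001010011
Gen 14 (rule 18): 0010110001100

Answer: 12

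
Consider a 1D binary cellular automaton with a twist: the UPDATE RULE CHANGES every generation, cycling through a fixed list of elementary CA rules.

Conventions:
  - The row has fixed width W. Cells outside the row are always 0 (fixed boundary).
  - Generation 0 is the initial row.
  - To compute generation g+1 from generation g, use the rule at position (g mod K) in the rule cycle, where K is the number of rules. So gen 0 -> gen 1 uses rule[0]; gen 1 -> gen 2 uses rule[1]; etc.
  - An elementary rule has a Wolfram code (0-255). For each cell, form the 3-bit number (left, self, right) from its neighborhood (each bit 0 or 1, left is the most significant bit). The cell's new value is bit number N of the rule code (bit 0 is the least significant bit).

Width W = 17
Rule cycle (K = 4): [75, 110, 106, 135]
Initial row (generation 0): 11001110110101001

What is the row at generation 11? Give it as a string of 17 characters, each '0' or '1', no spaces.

Gen 0: 11001110110101001
Gen 1 (rule 75): 11011010110000010
Gen 2 (rule 110): 11111111110000110
Gen 3 (rule 106): 10000000010001110
Gen 4 (rule 135): 10111111110110100
Gen 5 (rule 75): 00100000010110001
Gen 6 (rule 110): 01100000111110011
Gen 7 (rule 106): 11100001100010111
Gen 8 (rule 135): 01001110001110010
Gen 9 (rule 75): 10011010111010100
Gen 10 (rule 110): 10111111101111100
Gen 11 (rule 106): 01100000111000100

Answer: 01100000111000100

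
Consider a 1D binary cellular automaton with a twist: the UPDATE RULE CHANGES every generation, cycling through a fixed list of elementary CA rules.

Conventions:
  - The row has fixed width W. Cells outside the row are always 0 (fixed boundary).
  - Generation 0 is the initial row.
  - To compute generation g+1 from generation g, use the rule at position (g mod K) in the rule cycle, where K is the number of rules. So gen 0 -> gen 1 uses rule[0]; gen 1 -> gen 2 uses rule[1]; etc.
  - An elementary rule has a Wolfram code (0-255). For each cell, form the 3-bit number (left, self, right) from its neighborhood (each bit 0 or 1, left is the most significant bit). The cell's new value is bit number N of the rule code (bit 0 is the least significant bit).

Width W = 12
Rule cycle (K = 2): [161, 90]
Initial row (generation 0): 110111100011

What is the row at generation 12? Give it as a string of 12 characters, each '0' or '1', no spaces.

Answer: 001000001111

Derivation:
Gen 0: 110111100011
Gen 1 (rule 161): 001011001000
Gen 2 (rule 90): 010011110100
Gen 3 (rule 161): 000001101001
Gen 4 (rule 90): 000011100110
Gen 5 (rule 161): 111001000000
Gen 6 (rule 90): 101110100000
Gen 7 (rule 161): 010101001111
Gen 8 (rule 90): 100000111001
Gen 9 (rule 161): 001110010000
Gen 10 (rule 90): 011011101000
Gen 11 (rule 161): 000101010011
Gen 12 (rule 90): 001000001111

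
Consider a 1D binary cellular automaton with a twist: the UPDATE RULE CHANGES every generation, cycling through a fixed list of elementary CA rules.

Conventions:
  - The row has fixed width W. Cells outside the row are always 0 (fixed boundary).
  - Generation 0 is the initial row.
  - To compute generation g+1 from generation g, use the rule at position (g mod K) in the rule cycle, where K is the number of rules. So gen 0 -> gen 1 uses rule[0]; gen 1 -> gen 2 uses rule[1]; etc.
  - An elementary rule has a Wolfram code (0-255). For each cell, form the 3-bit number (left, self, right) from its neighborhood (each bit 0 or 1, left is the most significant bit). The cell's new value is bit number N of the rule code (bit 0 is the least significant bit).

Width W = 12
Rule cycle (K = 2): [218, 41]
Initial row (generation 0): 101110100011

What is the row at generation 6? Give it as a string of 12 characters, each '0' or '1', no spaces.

Answer: 100100100011

Derivation:
Gen 0: 101110100011
Gen 1 (rule 218): 001110010111
Gen 2 (rule 41): 101000001100
Gen 3 (rule 218): 000100011110
Gen 4 (rule 41): 110001010000
Gen 5 (rule 218): 111010001000
Gen 6 (rule 41): 100100100011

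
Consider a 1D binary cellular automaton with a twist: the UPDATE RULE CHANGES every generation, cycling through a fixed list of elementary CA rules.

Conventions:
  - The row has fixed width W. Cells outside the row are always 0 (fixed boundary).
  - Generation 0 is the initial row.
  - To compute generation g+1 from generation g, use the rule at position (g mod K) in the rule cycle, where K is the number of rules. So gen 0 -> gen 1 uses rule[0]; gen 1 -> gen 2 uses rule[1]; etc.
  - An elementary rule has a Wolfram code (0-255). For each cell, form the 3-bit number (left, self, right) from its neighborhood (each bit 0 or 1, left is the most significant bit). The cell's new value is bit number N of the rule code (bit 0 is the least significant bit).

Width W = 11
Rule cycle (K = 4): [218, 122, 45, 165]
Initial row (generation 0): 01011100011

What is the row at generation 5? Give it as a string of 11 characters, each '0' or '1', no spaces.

Gen 0: 01011100011
Gen 1 (rule 218): 10011110111
Gen 2 (rule 122): 01110011101
Gen 3 (rule 45): 01000010011
Gen 4 (rule 165): 01011010000
Gen 5 (rule 218): 10011001000

Answer: 10011001000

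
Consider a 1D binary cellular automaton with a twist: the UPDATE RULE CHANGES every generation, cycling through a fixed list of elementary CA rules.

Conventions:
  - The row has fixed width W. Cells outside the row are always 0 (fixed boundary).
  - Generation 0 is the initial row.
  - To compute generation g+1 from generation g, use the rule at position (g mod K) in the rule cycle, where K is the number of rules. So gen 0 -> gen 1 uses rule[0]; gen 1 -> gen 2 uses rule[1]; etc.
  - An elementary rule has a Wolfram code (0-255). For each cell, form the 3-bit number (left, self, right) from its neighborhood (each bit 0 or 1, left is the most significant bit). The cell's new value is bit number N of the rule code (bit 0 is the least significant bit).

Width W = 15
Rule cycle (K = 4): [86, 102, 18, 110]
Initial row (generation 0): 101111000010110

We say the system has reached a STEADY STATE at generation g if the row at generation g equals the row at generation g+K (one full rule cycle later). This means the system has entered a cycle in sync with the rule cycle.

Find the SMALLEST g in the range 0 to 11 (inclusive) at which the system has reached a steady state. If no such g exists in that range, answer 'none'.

Gen 0: 101111000010110
Gen 1 (rule 86): 100001100110011
Gen 2 (rule 102): 100010101010101
Gen 3 (rule 18): 010100000000000
Gen 4 (rule 110): 111100000000000
Gen 5 (rule 86): 000110000000000
Gen 6 (rule 102): 001010000000000
Gen 7 (rule 18): 010001000000000
Gen 8 (rule 110): 110011000000000
Gen 9 (rule 86): 011101100000000
Gen 10 (rule 102): 100110100000000
Gen 11 (rule 18): 011000010000000
Gen 12 (rule 110): 111000110000000
Gen 13 (rule 86): 001101011000000
Gen 14 (rule 102): 010111101000000
Gen 15 (rule 18): 100000000100000

Answer: none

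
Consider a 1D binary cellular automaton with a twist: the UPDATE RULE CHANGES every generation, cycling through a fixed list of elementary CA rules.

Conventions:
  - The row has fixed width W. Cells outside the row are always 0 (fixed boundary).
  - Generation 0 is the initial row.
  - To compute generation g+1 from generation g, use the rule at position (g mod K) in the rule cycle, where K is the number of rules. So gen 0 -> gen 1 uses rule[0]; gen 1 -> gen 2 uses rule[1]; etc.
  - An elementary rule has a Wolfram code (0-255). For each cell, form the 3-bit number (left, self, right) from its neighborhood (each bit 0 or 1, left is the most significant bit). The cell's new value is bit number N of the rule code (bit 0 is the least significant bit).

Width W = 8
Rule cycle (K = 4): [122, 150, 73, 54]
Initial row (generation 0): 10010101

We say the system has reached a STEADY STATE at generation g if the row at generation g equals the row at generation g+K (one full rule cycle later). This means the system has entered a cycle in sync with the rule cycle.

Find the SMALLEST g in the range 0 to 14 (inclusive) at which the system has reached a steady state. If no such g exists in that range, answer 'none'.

Gen 0: 10010101
Gen 1 (rule 122): 01101010
Gen 2 (rule 150): 10001011
Gen 3 (rule 73): 00100011
Gen 4 (rule 54): 01110100
Gen 5 (rule 122): 11011010
Gen 6 (rule 150): 00000011
Gen 7 (rule 73): 11111011
Gen 8 (rule 54): 00000100
Gen 9 (rule 122): 00001010
Gen 10 (rule 150): 00011011
Gen 11 (rule 73): 11011011
Gen 12 (rule 54): 00100100
Gen 13 (rule 122): 01011010
Gen 14 (rule 150): 11000011
Gen 15 (rule 73): 11011011
Gen 16 (rule 54): 00100100
Gen 17 (rule 122): 01011010
Gen 18 (rule 150): 11000011

Answer: 11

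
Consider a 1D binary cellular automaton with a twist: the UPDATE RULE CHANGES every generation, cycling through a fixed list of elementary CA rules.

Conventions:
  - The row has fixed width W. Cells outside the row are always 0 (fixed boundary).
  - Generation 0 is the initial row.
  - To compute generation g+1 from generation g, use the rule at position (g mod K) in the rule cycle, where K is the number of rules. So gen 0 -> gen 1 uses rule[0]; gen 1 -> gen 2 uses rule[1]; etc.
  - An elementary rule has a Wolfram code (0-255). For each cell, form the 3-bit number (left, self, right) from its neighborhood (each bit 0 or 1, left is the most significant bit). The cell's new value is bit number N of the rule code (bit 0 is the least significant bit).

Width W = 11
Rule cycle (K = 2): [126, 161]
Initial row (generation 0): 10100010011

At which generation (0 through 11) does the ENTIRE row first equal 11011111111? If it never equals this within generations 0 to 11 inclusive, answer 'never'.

Gen 0: 10100010011
Gen 1 (rule 126): 11110111111
Gen 2 (rule 161): 01101011110
Gen 3 (rule 126): 11111110011
Gen 4 (rule 161): 01111100000
Gen 5 (rule 126): 11000110000
Gen 6 (rule 161): 00010000111
Gen 7 (rule 126): 00111001101
Gen 8 (rule 161): 10010000010
Gen 9 (rule 126): 11111000111
Gen 10 (rule 161): 01110010010
Gen 11 (rule 126): 11011111111

Answer: 11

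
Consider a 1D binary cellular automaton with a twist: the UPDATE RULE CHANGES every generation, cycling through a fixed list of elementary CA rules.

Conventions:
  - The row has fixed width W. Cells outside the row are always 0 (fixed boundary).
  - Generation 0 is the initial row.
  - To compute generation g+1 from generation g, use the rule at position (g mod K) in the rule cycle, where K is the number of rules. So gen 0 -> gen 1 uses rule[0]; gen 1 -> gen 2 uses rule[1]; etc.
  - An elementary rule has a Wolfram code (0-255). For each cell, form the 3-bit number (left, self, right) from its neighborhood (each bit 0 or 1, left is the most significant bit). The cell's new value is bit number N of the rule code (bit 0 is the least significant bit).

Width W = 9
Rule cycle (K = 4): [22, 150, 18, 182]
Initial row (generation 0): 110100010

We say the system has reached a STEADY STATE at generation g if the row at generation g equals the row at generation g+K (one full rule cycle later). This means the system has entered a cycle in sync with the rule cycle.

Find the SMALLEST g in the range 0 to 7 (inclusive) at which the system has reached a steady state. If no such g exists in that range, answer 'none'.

Answer: 5

Derivation:
Gen 0: 110100010
Gen 1 (rule 22): 000110111
Gen 2 (rule 150): 001000010
Gen 3 (rule 18): 010100101
Gen 4 (rule 182): 111111111
Gen 5 (rule 22): 000000000
Gen 6 (rule 150): 000000000
Gen 7 (rule 18): 000000000
Gen 8 (rule 182): 000000000
Gen 9 (rule 22): 000000000
Gen 10 (rule 150): 000000000
Gen 11 (rule 18): 000000000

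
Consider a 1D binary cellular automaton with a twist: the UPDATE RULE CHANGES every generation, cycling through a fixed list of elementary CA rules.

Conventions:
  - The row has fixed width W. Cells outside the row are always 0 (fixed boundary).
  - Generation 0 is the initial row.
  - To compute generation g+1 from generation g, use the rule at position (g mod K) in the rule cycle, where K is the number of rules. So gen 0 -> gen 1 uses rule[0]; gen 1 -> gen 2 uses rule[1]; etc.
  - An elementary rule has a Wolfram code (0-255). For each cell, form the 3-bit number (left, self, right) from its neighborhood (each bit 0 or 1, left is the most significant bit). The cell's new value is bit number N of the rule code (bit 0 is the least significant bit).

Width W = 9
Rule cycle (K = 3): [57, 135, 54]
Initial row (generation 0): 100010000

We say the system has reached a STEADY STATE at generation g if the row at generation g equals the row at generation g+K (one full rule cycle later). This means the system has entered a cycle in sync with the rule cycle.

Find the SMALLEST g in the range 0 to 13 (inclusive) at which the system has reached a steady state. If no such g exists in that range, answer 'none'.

Answer: none

Derivation:
Gen 0: 100010000
Gen 1 (rule 57): 011001111
Gen 2 (rule 135): 100010110
Gen 3 (rule 54): 110111001
Gen 4 (rule 57): 101100100
Gen 5 (rule 135): 100001101
Gen 6 (rule 54): 110010011
Gen 7 (rule 57): 101001010
Gen 8 (rule 135): 101011010
Gen 9 (rule 54): 111100111
Gen 10 (rule 57): 100010100
Gen 11 (rule 135): 101110101
Gen 12 (rule 54): 110001111
Gen 13 (rule 57): 101101000
Gen 14 (rule 135): 100001011
Gen 15 (rule 54): 110011100
Gen 16 (rule 57): 101010011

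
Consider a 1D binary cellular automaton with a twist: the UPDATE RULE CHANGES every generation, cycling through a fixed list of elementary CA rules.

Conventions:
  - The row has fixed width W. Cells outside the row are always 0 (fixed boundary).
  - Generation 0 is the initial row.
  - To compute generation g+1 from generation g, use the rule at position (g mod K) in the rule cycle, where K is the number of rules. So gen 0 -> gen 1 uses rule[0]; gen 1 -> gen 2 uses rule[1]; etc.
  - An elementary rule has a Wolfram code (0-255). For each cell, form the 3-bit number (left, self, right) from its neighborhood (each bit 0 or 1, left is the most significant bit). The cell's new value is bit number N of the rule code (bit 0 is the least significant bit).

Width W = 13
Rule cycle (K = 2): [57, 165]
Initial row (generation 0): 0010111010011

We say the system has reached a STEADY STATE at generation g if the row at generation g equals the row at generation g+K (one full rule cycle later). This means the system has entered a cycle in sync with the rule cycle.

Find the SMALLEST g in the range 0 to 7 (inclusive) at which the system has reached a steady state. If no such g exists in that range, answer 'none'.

Answer: none

Derivation:
Gen 0: 0010111010011
Gen 1 (rule 57): 1001100101010
Gen 2 (rule 165): 1000000111110
Gen 3 (rule 57): 0111110100001
Gen 4 (rule 165): 0011101101101
Gen 5 (rule 57): 1010011011010
Gen 6 (rule 165): 1110000100110
Gen 7 (rule 57): 1001110010101
Gen 8 (rule 165): 1000100011111
Gen 9 (rule 57): 0110011010000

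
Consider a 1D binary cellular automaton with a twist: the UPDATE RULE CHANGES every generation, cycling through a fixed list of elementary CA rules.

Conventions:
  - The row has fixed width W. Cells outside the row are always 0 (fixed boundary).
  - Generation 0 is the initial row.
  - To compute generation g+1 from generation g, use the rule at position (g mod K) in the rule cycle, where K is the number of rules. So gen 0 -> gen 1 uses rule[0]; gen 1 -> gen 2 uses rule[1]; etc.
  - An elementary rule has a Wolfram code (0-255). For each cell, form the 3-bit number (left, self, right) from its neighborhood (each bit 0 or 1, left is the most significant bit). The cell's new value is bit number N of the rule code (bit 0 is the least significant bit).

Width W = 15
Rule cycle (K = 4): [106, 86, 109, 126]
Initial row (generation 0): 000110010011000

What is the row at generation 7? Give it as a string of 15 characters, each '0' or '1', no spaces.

Answer: 111100110111011

Derivation:
Gen 0: 000110010011000
Gen 1 (rule 106): 001110100111000
Gen 2 (rule 86): 010010111001100
Gen 3 (rule 109): 010011101001101
Gen 4 (rule 126): 111110111111111
Gen 5 (rule 106): 100011100000001
Gen 6 (rule 86): 110100110000011
Gen 7 (rule 109): 111100110111011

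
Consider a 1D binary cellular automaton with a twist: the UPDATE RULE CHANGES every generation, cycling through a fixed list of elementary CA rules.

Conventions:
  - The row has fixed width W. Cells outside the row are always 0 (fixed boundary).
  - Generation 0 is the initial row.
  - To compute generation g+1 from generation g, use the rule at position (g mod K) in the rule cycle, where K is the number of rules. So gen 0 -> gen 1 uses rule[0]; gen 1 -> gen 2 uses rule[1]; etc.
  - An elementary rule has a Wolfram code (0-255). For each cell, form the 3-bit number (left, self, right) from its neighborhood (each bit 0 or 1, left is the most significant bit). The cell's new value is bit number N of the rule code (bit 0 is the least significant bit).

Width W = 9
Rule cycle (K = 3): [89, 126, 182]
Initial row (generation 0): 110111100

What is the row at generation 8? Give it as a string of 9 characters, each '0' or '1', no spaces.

Answer: 000011111

Derivation:
Gen 0: 110111100
Gen 1 (rule 89): 110100111
Gen 2 (rule 126): 111111101
Gen 3 (rule 182): 011111011
Gen 4 (rule 89): 010001011
Gen 5 (rule 126): 111011111
Gen 6 (rule 182): 010101110
Gen 7 (rule 89): 000001011
Gen 8 (rule 126): 000011111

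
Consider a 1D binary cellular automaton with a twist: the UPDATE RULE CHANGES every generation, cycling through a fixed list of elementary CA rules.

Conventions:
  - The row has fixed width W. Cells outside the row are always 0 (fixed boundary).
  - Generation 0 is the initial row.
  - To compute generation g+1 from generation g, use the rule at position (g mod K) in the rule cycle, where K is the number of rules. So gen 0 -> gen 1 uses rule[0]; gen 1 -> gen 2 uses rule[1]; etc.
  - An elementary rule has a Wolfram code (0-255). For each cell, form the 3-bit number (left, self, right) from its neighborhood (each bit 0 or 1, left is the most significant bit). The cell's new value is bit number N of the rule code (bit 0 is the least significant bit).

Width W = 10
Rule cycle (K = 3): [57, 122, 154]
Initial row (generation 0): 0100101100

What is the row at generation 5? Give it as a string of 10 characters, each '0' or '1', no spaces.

Gen 0: 0100101100
Gen 1 (rule 57): 0010011011
Gen 2 (rule 122): 0101111111
Gen 3 (rule 154): 1001111110
Gen 4 (rule 57): 0101000001
Gen 5 (rule 122): 1010100010

Answer: 1010100010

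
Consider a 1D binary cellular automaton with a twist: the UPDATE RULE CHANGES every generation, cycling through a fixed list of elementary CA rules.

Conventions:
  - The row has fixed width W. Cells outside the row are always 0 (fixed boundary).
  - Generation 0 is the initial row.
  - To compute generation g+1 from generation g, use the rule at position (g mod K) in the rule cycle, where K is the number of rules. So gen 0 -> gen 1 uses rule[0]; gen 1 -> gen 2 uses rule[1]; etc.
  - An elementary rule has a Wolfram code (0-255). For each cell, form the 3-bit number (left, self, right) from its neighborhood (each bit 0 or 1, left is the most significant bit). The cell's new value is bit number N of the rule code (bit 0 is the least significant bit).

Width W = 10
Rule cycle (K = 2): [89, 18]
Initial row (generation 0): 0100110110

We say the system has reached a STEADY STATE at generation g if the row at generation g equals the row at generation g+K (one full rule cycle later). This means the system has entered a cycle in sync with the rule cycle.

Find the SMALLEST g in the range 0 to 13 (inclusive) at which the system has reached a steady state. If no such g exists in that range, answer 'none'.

Answer: 2

Derivation:
Gen 0: 0100110110
Gen 1 (rule 89): 0010110111
Gen 2 (rule 18): 0100000000
Gen 3 (rule 89): 0011111111
Gen 4 (rule 18): 0100000000
Gen 5 (rule 89): 0011111111
Gen 6 (rule 18): 0100000000
Gen 7 (rule 89): 0011111111
Gen 8 (rule 18): 0100000000
Gen 9 (rule 89): 0011111111
Gen 10 (rule 18): 0100000000
Gen 11 (rule 89): 0011111111
Gen 12 (rule 18): 0100000000
Gen 13 (rule 89): 0011111111
Gen 14 (rule 18): 0100000000
Gen 15 (rule 89): 0011111111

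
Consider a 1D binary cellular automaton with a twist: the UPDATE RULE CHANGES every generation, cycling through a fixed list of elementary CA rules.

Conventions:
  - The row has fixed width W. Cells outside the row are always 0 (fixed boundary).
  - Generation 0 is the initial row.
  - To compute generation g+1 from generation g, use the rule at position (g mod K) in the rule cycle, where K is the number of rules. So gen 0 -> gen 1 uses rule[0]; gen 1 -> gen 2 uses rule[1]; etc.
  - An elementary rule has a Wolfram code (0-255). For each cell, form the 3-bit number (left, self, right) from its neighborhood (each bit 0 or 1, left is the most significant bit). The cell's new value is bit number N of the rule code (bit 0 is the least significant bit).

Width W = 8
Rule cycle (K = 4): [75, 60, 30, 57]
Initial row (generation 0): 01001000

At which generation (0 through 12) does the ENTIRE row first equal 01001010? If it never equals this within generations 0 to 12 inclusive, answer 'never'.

Answer: 4

Derivation:
Gen 0: 01001000
Gen 1 (rule 75): 10010011
Gen 2 (rule 60): 11011010
Gen 3 (rule 30): 10010011
Gen 4 (rule 57): 01001010
Gen 5 (rule 75): 10010000
Gen 6 (rule 60): 11011000
Gen 7 (rule 30): 10010100
Gen 8 (rule 57): 01001011
Gen 9 (rule 75): 10010011
Gen 10 (rule 60): 11011010
Gen 11 (rule 30): 10010011
Gen 12 (rule 57): 01001010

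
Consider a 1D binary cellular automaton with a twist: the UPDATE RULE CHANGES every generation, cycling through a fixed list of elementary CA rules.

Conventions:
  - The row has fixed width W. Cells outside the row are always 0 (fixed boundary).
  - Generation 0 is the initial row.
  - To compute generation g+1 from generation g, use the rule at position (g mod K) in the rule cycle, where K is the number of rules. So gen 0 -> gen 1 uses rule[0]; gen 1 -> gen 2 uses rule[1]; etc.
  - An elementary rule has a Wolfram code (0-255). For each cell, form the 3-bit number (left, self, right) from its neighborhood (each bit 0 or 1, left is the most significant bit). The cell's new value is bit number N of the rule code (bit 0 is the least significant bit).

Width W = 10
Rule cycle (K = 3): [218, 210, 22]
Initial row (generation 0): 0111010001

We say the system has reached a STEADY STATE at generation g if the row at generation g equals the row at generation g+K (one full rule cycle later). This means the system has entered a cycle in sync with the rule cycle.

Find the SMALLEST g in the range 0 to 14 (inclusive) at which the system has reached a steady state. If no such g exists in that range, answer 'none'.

Answer: none

Derivation:
Gen 0: 0111010001
Gen 1 (rule 218): 1111001010
Gen 2 (rule 210): 0111110001
Gen 3 (rule 22): 1000001011
Gen 4 (rule 218): 0100010011
Gen 5 (rule 210): 1010101101
Gen 6 (rule 22): 1010100001
Gen 7 (rule 218): 0000010010
Gen 8 (rule 210): 0000101101
Gen 9 (rule 22): 0001100001
Gen 10 (rule 218): 0011110010
Gen 11 (rule 210): 0101111101
Gen 12 (rule 22): 1100000001
Gen 13 (rule 218): 1110000010
Gen 14 (rule 210): 0111000101
Gen 15 (rule 22): 1000101101
Gen 16 (rule 218): 0101001100
Gen 17 (rule 210): 1000110110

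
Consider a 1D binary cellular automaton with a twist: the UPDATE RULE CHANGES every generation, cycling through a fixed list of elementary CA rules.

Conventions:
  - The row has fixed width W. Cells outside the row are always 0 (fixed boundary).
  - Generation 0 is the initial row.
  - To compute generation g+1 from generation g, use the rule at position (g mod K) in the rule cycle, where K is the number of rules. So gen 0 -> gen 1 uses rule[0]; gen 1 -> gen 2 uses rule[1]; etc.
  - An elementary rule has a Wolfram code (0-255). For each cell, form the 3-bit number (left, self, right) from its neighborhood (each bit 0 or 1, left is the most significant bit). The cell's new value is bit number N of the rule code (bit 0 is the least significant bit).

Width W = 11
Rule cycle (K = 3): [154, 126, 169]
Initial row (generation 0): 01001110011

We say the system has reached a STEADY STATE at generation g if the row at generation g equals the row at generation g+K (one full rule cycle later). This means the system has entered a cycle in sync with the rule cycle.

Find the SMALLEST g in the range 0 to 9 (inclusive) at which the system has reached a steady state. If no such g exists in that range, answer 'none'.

Answer: none

Derivation:
Gen 0: 01001110011
Gen 1 (rule 154): 10111101110
Gen 2 (rule 126): 11100111011
Gen 3 (rule 169): 11000110110
Gen 4 (rule 154): 10101100101
Gen 5 (rule 126): 11111111111
Gen 6 (rule 169): 11111111110
Gen 7 (rule 154): 11111111101
Gen 8 (rule 126): 10000000111
Gen 9 (rule 169): 00111110110
Gen 10 (rule 154): 01111100101
Gen 11 (rule 126): 11000111111
Gen 12 (rule 169): 10010111110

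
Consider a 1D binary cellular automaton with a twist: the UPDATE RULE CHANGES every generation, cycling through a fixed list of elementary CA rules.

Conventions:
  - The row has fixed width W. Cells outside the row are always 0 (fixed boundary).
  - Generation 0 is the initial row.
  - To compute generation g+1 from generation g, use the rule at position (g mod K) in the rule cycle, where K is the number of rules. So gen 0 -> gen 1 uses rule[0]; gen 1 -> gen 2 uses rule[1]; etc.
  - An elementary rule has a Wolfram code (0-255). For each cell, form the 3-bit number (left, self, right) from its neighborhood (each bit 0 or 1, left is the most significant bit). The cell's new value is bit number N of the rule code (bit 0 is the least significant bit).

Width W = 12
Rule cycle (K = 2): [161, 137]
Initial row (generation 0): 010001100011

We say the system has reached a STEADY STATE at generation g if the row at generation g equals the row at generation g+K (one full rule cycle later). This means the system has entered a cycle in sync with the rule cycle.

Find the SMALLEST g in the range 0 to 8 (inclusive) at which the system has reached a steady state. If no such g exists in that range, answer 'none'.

Gen 0: 010001100011
Gen 1 (rule 161): 000100001000
Gen 2 (rule 137): 110001100011
Gen 3 (rule 161): 000100001000
Gen 4 (rule 137): 110001100011
Gen 5 (rule 161): 000100001000
Gen 6 (rule 137): 110001100011
Gen 7 (rule 161): 000100001000
Gen 8 (rule 137): 110001100011
Gen 9 (rule 161): 000100001000
Gen 10 (rule 137): 110001100011

Answer: 1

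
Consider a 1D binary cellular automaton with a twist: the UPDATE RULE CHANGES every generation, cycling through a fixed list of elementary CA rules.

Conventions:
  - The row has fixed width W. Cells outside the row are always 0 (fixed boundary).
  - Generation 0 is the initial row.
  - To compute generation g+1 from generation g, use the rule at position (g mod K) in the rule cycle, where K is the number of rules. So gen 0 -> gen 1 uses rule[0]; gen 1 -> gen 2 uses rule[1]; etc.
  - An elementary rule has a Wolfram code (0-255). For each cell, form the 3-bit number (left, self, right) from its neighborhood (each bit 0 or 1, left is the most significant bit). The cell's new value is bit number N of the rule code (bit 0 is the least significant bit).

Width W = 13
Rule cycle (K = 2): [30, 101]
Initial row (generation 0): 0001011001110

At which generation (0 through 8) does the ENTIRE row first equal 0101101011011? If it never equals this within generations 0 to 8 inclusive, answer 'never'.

Answer: never

Derivation:
Gen 0: 0001011001110
Gen 1 (rule 30): 0011010111001
Gen 2 (rule 101): 1001111001001
Gen 3 (rule 30): 1111000111111
Gen 4 (rule 101): 0001010000001
Gen 5 (rule 30): 0011011000011
Gen 6 (rule 101): 1001101011001
Gen 7 (rule 30): 1111001010111
Gen 8 (rule 101): 0001001111001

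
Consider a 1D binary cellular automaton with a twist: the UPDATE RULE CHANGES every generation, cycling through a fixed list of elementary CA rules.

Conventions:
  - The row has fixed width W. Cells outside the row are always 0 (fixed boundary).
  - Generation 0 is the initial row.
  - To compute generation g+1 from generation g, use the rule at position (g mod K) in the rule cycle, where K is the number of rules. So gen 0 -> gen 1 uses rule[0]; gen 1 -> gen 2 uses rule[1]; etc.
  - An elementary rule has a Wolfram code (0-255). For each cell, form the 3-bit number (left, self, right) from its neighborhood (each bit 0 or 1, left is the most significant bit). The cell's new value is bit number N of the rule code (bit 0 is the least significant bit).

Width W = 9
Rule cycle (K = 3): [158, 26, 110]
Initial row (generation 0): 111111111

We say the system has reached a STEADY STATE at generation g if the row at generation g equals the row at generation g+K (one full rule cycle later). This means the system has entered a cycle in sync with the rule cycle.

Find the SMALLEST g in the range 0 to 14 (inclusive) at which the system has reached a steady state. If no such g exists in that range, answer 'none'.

Answer: 7

Derivation:
Gen 0: 111111111
Gen 1 (rule 158): 111111110
Gen 2 (rule 26): 100000001
Gen 3 (rule 110): 100000011
Gen 4 (rule 158): 110000110
Gen 5 (rule 26): 101001101
Gen 6 (rule 110): 111011111
Gen 7 (rule 158): 110011110
Gen 8 (rule 26): 101110001
Gen 9 (rule 110): 111010011
Gen 10 (rule 158): 110011110
Gen 11 (rule 26): 101110001
Gen 12 (rule 110): 111010011
Gen 13 (rule 158): 110011110
Gen 14 (rule 26): 101110001
Gen 15 (rule 110): 111010011
Gen 16 (rule 158): 110011110
Gen 17 (rule 26): 101110001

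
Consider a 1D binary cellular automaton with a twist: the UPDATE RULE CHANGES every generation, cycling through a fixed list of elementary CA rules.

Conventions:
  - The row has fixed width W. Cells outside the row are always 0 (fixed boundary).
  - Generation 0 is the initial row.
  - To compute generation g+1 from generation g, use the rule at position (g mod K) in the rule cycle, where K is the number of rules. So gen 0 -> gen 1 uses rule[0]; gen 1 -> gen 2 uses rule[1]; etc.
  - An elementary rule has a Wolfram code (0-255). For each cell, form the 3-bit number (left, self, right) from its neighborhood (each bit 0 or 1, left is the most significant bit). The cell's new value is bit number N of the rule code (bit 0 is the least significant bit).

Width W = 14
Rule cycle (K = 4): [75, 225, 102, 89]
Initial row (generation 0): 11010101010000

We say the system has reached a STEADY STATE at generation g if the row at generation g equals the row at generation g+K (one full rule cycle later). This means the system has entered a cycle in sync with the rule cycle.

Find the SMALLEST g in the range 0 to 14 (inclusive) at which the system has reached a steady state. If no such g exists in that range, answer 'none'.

Answer: none

Derivation:
Gen 0: 11010101010000
Gen 1 (rule 75): 11000000000111
Gen 2 (rule 225): 01011111110011
Gen 3 (rule 102): 11100000010101
Gen 4 (rule 89): 10111111000000
Gen 5 (rule 75): 00100001011111
Gen 6 (rule 225): 10001100101111
Gen 7 (rule 102): 10010101110001
Gen 8 (rule 89): 01000001011100
Gen 9 (rule 75): 10011110010101
Gen 10 (rule 225): 00001110001010
Gen 11 (rule 102): 00010010011110
Gen 12 (rule 89): 11001001010011
Gen 13 (rule 75): 11010010000111
Gen 14 (rule 225): 01100000110011
Gen 15 (rule 102): 10100001010101
Gen 16 (rule 89): 00011100000000
Gen 17 (rule 75): 11110101111111
Gen 18 (rule 225): 01111010111111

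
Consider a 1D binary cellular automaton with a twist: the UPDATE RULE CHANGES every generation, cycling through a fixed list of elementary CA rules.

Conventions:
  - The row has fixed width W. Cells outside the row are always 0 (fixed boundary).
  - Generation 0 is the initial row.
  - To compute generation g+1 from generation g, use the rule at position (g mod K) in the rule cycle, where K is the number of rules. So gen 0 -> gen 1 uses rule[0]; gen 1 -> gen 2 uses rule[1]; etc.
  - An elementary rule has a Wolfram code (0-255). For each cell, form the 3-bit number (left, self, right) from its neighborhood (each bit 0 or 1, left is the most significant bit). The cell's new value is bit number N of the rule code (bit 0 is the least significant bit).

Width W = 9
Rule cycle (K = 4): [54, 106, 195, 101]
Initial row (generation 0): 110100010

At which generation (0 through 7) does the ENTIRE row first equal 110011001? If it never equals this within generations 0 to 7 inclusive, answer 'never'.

Answer: never

Derivation:
Gen 0: 110100010
Gen 1 (rule 54): 001110111
Gen 2 (rule 106): 011011101
Gen 3 (rule 195): 101001100
Gen 4 (rule 101): 111000101
Gen 5 (rule 54): 000101111
Gen 6 (rule 106): 001011001
Gen 7 (rule 195): 110001010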